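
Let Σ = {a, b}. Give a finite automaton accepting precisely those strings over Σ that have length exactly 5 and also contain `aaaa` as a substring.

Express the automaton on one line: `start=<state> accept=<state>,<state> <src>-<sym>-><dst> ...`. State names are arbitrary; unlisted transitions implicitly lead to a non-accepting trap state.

start=q0 accept=q10 q0-a->q1 q0-b->q2 q1-a->q3 q1-b->q4 q2-a->q5 q2-b->q4 q3-a->q6 q3-b->q4 q4-a->q4 q4-b->q4 q5-a->q7 q5-b->q4 q6-a->q8 q6-b->q4 q7-a->q9 q7-b->q4 q8-a->q10 q8-b->q10 q9-a->q10 q9-b->q4 q10-a->q4 q10-b->q4

Handle the two conditions separately and then intersect. One (7 states) tracks the input length, saturating at 6; the other (5 states) tracks whether and how much of `aaaa` has been seen. Each combined state is a pair, one component from each; accept when both components accept. After merging equivalent states the machine shrinks.
With 11 states:
          a    b  
>  q0     q1   q2 
   q1     q3   q4 
   q2     q5   q4 
   q3     q6   q4 
   q4     q4   q4 
   q5     q7   q4 
   q6     q8   q4 
   q7     q9   q4 
   q8    q10  q10 
   q9    q10   q4 
 * q10    q4   q4 
(> = start, * = accepting)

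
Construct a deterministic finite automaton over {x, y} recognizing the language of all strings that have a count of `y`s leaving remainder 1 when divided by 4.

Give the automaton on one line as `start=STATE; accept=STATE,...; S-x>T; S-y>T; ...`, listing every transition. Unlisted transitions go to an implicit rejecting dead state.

The only thing that matters is how many `y`s have appeared, reduced mod 4. Use one state per residue: q0 for 0, …, q3 for 3. Reading `y` moves to the next residue; anything else stays put. q1 is accepting.
A 4-state machine:
        x   y  
>  q0   q0  q1 
 * q1   q1  q2 
   q2   q2  q3 
   q3   q3  q0 
(> = start, * = accepting)

start=q0; accept=q1; q0-x>q0; q0-y>q1; q1-x>q1; q1-y>q2; q2-x>q2; q2-y>q3; q3-x>q3; q3-y>q0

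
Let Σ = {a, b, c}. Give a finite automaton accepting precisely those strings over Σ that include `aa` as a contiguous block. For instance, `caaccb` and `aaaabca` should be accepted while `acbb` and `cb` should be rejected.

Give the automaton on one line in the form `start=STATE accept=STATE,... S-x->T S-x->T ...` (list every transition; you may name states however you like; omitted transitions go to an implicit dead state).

start=S0 accept=S2 S0-a->S1 S0-b->S0 S0-c->S0 S1-a->S2 S1-b->S0 S1-c->S0 S2-a->S2 S2-b->S2 S2-c->S2

States S0..S1 record the length of the longest prefix of `aa` that matches the current input suffix. Reaching S2 means `aa` has been seen, and we stay there forever. Accept from S2.
A 3-state machine:
        a   b   c  
>  S0   S1  S0  S0 
   S1   S2  S0  S0 
 * S2   S2  S2  S2 
(> = start, * = accepting)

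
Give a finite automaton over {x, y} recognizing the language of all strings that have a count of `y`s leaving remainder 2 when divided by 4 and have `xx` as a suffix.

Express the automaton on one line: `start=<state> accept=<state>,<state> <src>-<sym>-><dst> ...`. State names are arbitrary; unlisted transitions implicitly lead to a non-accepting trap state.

Build one automaton per condition and run them in lockstep. One (4 states) tracks the count of `y`s modulo 4; the other (3 states) tracks how much of the suffix `xx` has currently been matched. Each combined state is a pair, one component from each; accept when both components accept. Equivalent product states are then merged.
A 6-state machine:
        x   y  
>  S0   S0  S1 
   S1   S1  S2 
   S2   S3  S4 
   S3   S5  S4 
   S4   S4  S0 
 * S5   S5  S4 
(> = start, * = accepting)

start=S0 accept=S5 S0-x->S0 S0-y->S1 S1-x->S1 S1-y->S2 S2-x->S3 S2-y->S4 S3-x->S5 S3-y->S4 S4-x->S4 S4-y->S0 S5-x->S5 S5-y->S4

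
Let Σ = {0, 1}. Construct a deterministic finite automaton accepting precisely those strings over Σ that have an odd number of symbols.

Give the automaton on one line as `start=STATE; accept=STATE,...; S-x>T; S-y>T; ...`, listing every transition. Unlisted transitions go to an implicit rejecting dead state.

start=A; accept=B; A-0>B; A-1>B; B-0>A; B-1>A

Count input length modulo 2: every symbol advances one step around the cycle A → B → A. Accept at B.
2 states suffice.
       0  1 
>  A   B  B 
 * B   A  A 
(> = start, * = accepting)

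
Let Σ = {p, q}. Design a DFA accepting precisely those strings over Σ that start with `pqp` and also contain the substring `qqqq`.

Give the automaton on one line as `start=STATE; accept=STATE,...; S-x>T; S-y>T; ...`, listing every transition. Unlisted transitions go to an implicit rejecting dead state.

start=S0; accept=S12; S0-p>S1; S0-q>S2; S1-p>S3; S1-q>S4; S2-p>S3; S2-q>S5; S3-p>S3; S3-q>S2; S4-p>S6; S4-q>S5; S5-p>S3; S5-q>S7; S6-p>S6; S6-q>S8; S7-p>S3; S7-q>S9; S8-p>S6; S8-q>S10; S9-p>S9; S9-q>S9; S10-p>S6; S10-q>S11; S11-p>S6; S11-q>S12; S12-p>S12; S12-q>S12

Handle the two conditions separately and then intersect. The first has 5 states tracking whether the input so far still matches the prefix `pqp`; the second has 5 states tracking whether and how much of `qqqq` has been seen. A product state is a pair (one from each), accepting exactly when both do.
          p    q  
>  S0     S1   S2 
   S1     S3   S4 
   S2     S3   S5 
   S3     S3   S2 
   S4     S6   S5 
   S5     S3   S7 
   S6     S6   S8 
   S7     S3   S9 
   S8     S6  S10 
   S9     S9   S9 
   S10    S6  S11 
   S11    S6  S12 
 * S12   S12  S12 
(> = start, * = accepting)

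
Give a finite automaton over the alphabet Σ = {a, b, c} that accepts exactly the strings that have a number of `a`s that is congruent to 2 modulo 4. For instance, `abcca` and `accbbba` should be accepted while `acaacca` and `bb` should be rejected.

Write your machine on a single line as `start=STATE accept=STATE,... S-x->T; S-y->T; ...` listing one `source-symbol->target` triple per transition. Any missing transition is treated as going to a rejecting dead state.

start=q0; accept=q2; q0-a->q1; q0-b->q0; q0-c->q0; q1-a->q2; q1-b->q1; q1-c->q1; q2-a->q3; q2-b->q2; q2-c->q2; q3-a->q0; q3-b->q3; q3-c->q3

Keep the running count of `a`s modulo 4: each `a` advances along the cycle q0 → q1 → q2 → q3 → q0 while other symbols loop. Accept at q2.
With 4 states:
        a   b   c  
>  q0   q1  q0  q0 
   q1   q2  q1  q1 
 * q2   q3  q2  q2 
   q3   q0  q3  q3 
(> = start, * = accepting)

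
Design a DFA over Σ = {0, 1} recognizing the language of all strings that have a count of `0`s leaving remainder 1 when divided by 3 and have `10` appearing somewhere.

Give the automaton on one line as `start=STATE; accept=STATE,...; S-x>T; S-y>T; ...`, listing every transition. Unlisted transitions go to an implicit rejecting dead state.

start=s0; accept=s5; s0-0>s1; s0-1>s2; s1-0>s3; s1-1>s4; s2-0>s5; s2-1>s2; s3-0>s0; s3-1>s6; s4-0>s7; s4-1>s4; s5-0>s7; s5-1>s5; s6-0>s8; s6-1>s6; s7-0>s8; s7-1>s7; s8-0>s5; s8-1>s8

Handle the two conditions separately and then intersect. One (3 states) tracks the count of `0`s modulo 3; the other (3 states) tracks whether and how much of `10` has been seen. Each combined state is a pair, one component from each; accept when both components accept.
        0   1  
>  s0   s1  s2 
   s1   s3  s4 
   s2   s5  s2 
   s3   s0  s6 
   s4   s7  s4 
 * s5   s7  s5 
   s6   s8  s6 
   s7   s8  s7 
   s8   s5  s8 
(> = start, * = accepting)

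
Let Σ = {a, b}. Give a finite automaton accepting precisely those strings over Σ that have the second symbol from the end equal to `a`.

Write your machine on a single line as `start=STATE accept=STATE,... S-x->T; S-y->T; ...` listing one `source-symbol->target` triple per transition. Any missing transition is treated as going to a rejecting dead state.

start=S0; accept=S3,S4; S0-a->S1; S0-b->S2; S1-a->S3; S1-b->S4; S2-a->S5; S2-b->S6; S3-a->S3; S3-b->S4; S4-a->S5; S4-b->S6; S5-a->S3; S5-b->S4; S6-a->S5; S6-b->S6

Because acceptance depends on a position counted from the end, the machine has to buffer the most recent 2 symbols. Make each state the string of the last up-to-2 symbols read; on input `x` shift the window left and append `x`. Accept when the buffered window has length 2 and begins with `a`.
With 7 states:
        a   b  
>  S0   S1  S2 
   S1   S3  S4 
   S2   S5  S6 
 * S3   S3  S4 
 * S4   S5  S6 
   S5   S3  S4 
   S6   S5  S6 
(> = start, * = accepting)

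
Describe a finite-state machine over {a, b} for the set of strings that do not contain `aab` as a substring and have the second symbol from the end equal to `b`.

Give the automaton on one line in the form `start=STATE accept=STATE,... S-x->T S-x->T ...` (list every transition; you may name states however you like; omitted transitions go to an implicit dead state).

start=S0 accept=S4,S5 S0-a->S1 S0-b->S2 S1-a->S3 S1-b->S2 S2-a->S4 S2-b->S5 S3-a->S3 S3-b->S3 S4-a->S3 S4-b->S2 S5-a->S4 S5-b->S5

Handle the two conditions separately and then intersect. One (4 states) tracks partial matches of the forbidden pattern `aab`; the other (7 states) tracks the last 2 symbols read. Each combined state is a pair, one component from each; accept when both components accept. Equivalent product states are then merged.
With 6 states:
        a   b  
>  S0   S1  S2 
   S1   S3  S2 
   S2   S4  S5 
   S3   S3  S3 
 * S4   S3  S2 
 * S5   S4  S5 
(> = start, * = accepting)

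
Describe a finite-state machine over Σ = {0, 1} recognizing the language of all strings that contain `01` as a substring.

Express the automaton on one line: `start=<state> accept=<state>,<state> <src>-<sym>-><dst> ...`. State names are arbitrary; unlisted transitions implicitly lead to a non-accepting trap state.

start=q0 accept=q2 q0-0->q1 q0-1->q0 q1-0->q1 q1-1->q2 q2-0->q2 q2-1->q2

Track how much of `01` has been matched so far: state q0 is no progress, q2 is the absorbing accept state reached once `01` has occurred. Intermediate states record partial matches; on a mismatch, fall back to the longest reusable overlap.
A 3-state machine:
        0   1  
>  q0   q1  q0 
   q1   q1  q2 
 * q2   q2  q2 
(> = start, * = accepting)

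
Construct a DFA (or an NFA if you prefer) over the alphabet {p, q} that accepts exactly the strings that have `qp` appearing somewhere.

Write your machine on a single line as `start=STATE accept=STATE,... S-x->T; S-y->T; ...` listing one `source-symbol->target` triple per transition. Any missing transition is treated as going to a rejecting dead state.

Track how much of `qp` has been matched so far: state S0 is no progress, S2 is the absorbing accept state reached once `qp` has occurred. Intermediate states record partial matches; on a mismatch, fall back to the longest reusable overlap.
        p   q  
>  S0   S0  S1 
   S1   S2  S1 
 * S2   S2  S2 
(> = start, * = accepting)

start=S0; accept=S2; S0-p->S0; S0-q->S1; S1-p->S2; S1-q->S1; S2-p->S2; S2-q->S2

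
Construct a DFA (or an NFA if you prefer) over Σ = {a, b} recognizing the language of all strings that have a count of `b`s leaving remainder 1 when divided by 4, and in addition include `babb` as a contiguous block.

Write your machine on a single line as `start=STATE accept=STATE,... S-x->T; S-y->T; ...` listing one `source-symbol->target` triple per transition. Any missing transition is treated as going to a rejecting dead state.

Run two small machines in parallel and take their product. One (4 states) tracks the count of `b`s modulo 4; the other (5 states) tracks whether and how much of `babb` has been seen. Each combined state is a pair, one component from each; accept when both components accept.
20 states suffice.
          a    b  
>  s0     s0   s1 
   s1     s2   s3 
   s2     s4   s5 
   s3     s6   s7 
   s4     s4   s3 
   s5     s6   s8 
   s6     s9  s10 
   s7    s11  s12 
   s8     s8  s13 
   s9     s9   s7 
   s10   s11  s13 
   s11   s14  s15 
   s12   s16   s1 
   s13   s13  s17 
   s14   s14  s12 
   s15   s16  s17 
   s16    s0  s18 
 * s17   s17  s19 
   s18    s2  s19 
   s19   s19   s8 
(> = start, * = accepting)

start=s0; accept=s17; s0-a->s0; s0-b->s1; s1-a->s2; s1-b->s3; s2-a->s4; s2-b->s5; s3-a->s6; s3-b->s7; s4-a->s4; s4-b->s3; s5-a->s6; s5-b->s8; s6-a->s9; s6-b->s10; s7-a->s11; s7-b->s12; s8-a->s8; s8-b->s13; s9-a->s9; s9-b->s7; s10-a->s11; s10-b->s13; s11-a->s14; s11-b->s15; s12-a->s16; s12-b->s1; s13-a->s13; s13-b->s17; s14-a->s14; s14-b->s12; s15-a->s16; s15-b->s17; s16-a->s0; s16-b->s18; s17-a->s17; s17-b->s19; s18-a->s2; s18-b->s19; s19-a->s19; s19-b->s8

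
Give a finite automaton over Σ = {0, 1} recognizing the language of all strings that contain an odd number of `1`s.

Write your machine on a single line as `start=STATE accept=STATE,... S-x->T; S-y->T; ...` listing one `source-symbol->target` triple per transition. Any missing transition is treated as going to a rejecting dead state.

The only thing that matters is how many `1`s have appeared, reduced mod 2. Use one state per residue: A for 0, …, B for 1. Reading `1` moves to the next residue; anything else stays put. B is accepting.
       0  1 
>  A   A  B 
 * B   B  A 
(> = start, * = accepting)

start=A; accept=B; A-0->A; A-1->B; B-0->B; B-1->A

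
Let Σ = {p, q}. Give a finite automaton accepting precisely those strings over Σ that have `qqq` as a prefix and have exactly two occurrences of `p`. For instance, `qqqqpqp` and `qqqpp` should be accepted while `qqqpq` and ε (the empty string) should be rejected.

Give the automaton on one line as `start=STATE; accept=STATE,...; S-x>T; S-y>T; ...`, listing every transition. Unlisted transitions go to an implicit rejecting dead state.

start=A; accept=I; A-p>B; A-q>C; B-p>D; B-q>B; C-p>B; C-q>E; D-p>F; D-q>D; E-p>B; E-q>G; F-p>F; F-q>F; G-p>H; G-q>G; H-p>I; H-q>H; I-p>J; I-q>I; J-p>J; J-q>J

Handle the two conditions separately and then intersect. One (5 states) tracks whether the input so far still matches the prefix `qqq`; the other (4 states) tracks the count of `p`s, saturating at 3. Each combined state is a pair, one component from each; accept when both components accept.
10 states suffice.
       p  q 
>  A   B  C 
   B   D  B 
   C   B  E 
   D   F  D 
   E   B  G 
   F   F  F 
   G   H  G 
   H   I  H 
 * I   J  I 
   J   J  J 
(> = start, * = accepting)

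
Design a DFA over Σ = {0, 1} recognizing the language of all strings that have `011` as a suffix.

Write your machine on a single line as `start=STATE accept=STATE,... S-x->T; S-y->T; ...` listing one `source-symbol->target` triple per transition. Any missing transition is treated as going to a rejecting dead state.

Let each state record the length of the longest suffix of the input read so far that is also a prefix of `011`. S1 means the last symbol is `0`; S2 means the last 2 symbols are `01`; S3 means the last 3 symbols are `011`. Accept only at S3, where the string currently ends in `011`.
With 4 states:
        0   1  
>  S0   S1  S0 
   S1   S1  S2 
   S2   S1  S3 
 * S3   S1  S0 
(> = start, * = accepting)

start=S0; accept=S3; S0-0->S1; S0-1->S0; S1-0->S1; S1-1->S2; S2-0->S1; S2-1->S3; S3-0->S1; S3-1->S0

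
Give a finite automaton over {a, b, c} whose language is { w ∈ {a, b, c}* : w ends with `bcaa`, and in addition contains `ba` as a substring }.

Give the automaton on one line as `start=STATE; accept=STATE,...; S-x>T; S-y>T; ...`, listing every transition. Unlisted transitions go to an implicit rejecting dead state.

start=S0; accept=S9; S0-a>S0; S0-b>S1; S0-c>S0; S1-a>S2; S1-b>S1; S1-c>S3; S2-a>S2; S2-b>S4; S2-c>S2; S3-a>S5; S3-b>S1; S3-c>S0; S4-a>S2; S4-b>S4; S4-c>S6; S5-a>S7; S5-b>S1; S5-c>S0; S6-a>S8; S6-b>S4; S6-c>S2; S7-a>S0; S7-b>S1; S7-c>S0; S8-a>S9; S8-b>S4; S8-c>S2; S9-a>S2; S9-b>S4; S9-c>S2

Handle the two conditions separately and then intersect. One (5 states) tracks how much of the suffix `bcaa` has currently been matched; the other (3 states) tracks whether and how much of `ba` has been seen. Each combined state is a pair, one component from each; accept when both components accept.
With 10 states:
        a   b   c  
>  S0   S0  S1  S0 
   S1   S2  S1  S3 
   S2   S2  S4  S2 
   S3   S5  S1  S0 
   S4   S2  S4  S6 
   S5   S7  S1  S0 
   S6   S8  S4  S2 
   S7   S0  S1  S0 
   S8   S9  S4  S2 
 * S9   S2  S4  S2 
(> = start, * = accepting)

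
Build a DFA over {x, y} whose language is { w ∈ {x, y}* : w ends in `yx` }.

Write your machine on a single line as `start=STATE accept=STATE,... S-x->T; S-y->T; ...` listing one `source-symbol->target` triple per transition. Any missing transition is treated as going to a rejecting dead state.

start=A; accept=C; A-x->A; A-y->B; B-x->C; B-y->B; C-x->A; C-y->B

Let each state record the length of the longest suffix of the input read so far that is also a prefix of `yx`. B means the last symbol is `y`; C means the last 2 symbols are `yx`. Accept only at C, where the string currently ends in `yx`.
3 states suffice.
       x  y 
>  A   A  B 
   B   C  B 
 * C   A  B 
(> = start, * = accepting)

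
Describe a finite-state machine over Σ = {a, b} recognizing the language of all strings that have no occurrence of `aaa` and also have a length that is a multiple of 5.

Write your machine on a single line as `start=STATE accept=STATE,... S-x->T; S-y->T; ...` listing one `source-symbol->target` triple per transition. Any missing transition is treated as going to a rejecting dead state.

start=S0; accept=S0,S15,S16; S0-a->S1; S0-b->S2; S1-a->S3; S1-b->S4; S2-a->S5; S2-b->S4; S3-a->S6; S3-b->S7; S4-a->S8; S4-b->S7; S5-a->S9; S5-b->S7; S6-a->S10; S6-b->S10; S7-a->S11; S7-b->S12; S8-a->S13; S8-b->S12; S9-a->S10; S9-b->S12; S10-a->S14; S10-b->S14; S11-a->S15; S11-b->S0; S12-a->S16; S12-b->S0; S13-a->S14; S13-b->S0; S14-a->S17; S14-b->S17; S15-a->S17; S15-b->S2; S16-a->S18; S16-b->S2; S17-a->S19; S17-b->S19; S18-a->S19; S18-b->S4; S19-a->S6; S19-b->S6

Build one automaton per condition and run them in lockstep. The first has 4 states tracking partial matches of the forbidden pattern `aaa`; the second has 5 states tracking the input length modulo 5. A product state is a pair (one from each), accepting exactly when both do.
20 states suffice.
          a    b  
>* S0     S1   S2 
   S1     S3   S4 
   S2     S5   S4 
   S3     S6   S7 
   S4     S8   S7 
   S5     S9   S7 
   S6    S10  S10 
   S7    S11  S12 
   S8    S13  S12 
   S9    S10  S12 
   S10   S14  S14 
   S11   S15   S0 
   S12   S16   S0 
   S13   S14   S0 
   S14   S17  S17 
 * S15   S17   S2 
 * S16   S18   S2 
   S17   S19  S19 
   S18   S19   S4 
   S19    S6   S6 
(> = start, * = accepting)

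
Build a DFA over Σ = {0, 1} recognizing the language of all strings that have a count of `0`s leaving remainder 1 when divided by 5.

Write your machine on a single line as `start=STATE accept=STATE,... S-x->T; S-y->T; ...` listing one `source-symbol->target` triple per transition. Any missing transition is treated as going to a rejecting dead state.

start=A; accept=B; A-0->B; A-1->A; B-0->C; B-1->B; C-0->D; C-1->C; D-0->E; D-1->D; E-0->A; E-1->E

The only thing that matters is how many `0`s have appeared, reduced mod 5. Use one state per residue: A for 0, …, E for 4. Reading `0` moves to the next residue; anything else stays put. B is accepting.
       0  1 
>  A   B  A 
 * B   C  B 
   C   D  C 
   D   E  D 
   E   A  E 
(> = start, * = accepting)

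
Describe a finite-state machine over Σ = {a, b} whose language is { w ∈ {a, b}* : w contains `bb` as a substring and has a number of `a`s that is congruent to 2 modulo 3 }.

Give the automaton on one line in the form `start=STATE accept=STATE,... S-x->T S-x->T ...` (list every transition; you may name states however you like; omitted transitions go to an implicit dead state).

Run two small machines in parallel and take their product. The first has 3 states tracking whether and how much of `bb` has been seen; the second has 3 states tracking the count of `a`s modulo 3. A product state is a pair (one from each), accepting exactly when both do.
        a   b  
>  S0   S1  S2 
   S1   S3  S4 
   S2   S1  S5 
   S3   S0  S6 
   S4   S3  S7 
   S5   S7  S5 
   S6   S0  S8 
   S7   S8  S7 
 * S8   S5  S8 
(> = start, * = accepting)

start=S0 accept=S8 S0-a->S1 S0-b->S2 S1-a->S3 S1-b->S4 S2-a->S1 S2-b->S5 S3-a->S0 S3-b->S6 S4-a->S3 S4-b->S7 S5-a->S7 S5-b->S5 S6-a->S0 S6-b->S8 S7-a->S8 S7-b->S7 S8-a->S5 S8-b->S8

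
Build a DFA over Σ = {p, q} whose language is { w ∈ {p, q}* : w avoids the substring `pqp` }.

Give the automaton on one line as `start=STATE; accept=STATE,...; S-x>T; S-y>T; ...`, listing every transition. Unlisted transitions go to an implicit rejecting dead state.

This is the complement of 'contains `pqp`'. Use the same substring-matching states — A through D holding how much of `pqp` has just been matched — but flip the accepting set: everything except the trap D accepts.
4 states suffice.
       p  q 
>* A   B  A 
 * B   B  C 
 * C   D  A 
   D   D  D 
(> = start, * = accepting)

start=A; accept=A,B,C; A-p>B; A-q>A; B-p>B; B-q>C; C-p>D; C-q>A; D-p>D; D-q>D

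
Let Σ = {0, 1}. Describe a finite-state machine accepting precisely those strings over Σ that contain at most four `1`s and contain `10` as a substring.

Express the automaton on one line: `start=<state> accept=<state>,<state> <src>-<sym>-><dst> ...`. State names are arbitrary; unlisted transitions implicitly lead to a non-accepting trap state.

start=q0 accept=q2,q4,q6,q8 q0-0->q0 q0-1->q1 q1-0->q2 q1-1->q3 q2-0->q2 q2-1->q4 q3-0->q4 q3-1->q5 q4-0->q4 q4-1->q6 q5-0->q6 q5-1->q7 q6-0->q6 q6-1->q8 q7-0->q8 q7-1->q9 q8-0->q8 q8-1->q10 q9-0->q10 q9-1->q9 q10-0->q10 q10-1->q10

Build one automaton per condition and run them in lockstep. One (6 states) tracks the count of `1`s, saturating at 5; the other (3 states) tracks whether and how much of `10` has been seen. Each combined state is a pair, one component from each; accept when both components accept.
          0    1  
>  q0     q0   q1 
   q1     q2   q3 
 * q2     q2   q4 
   q3     q4   q5 
 * q4     q4   q6 
   q5     q6   q7 
 * q6     q6   q8 
   q7     q8   q9 
 * q8     q8  q10 
   q9    q10   q9 
   q10   q10  q10 
(> = start, * = accepting)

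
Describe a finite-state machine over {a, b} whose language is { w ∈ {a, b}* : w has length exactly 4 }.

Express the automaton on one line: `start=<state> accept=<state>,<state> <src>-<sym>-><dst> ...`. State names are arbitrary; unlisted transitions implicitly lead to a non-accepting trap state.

start=s0 accept=s4 s0-a->s1 s0-b->s1 s1-a->s2 s1-b->s2 s2-a->s3 s2-b->s3 s3-a->s4 s3-b->s4 s4-a->s5 s4-b->s5 s5-a->s5 s5-b->s5

We only need to distinguish lengths 0, 1, …, 4, and '>4'. Chain s0 → s1 → s2 → s3 → s4 → s5 on every symbol, with s5 looping. Accepting states: {s4}.
With 6 states:
        a   b  
>  s0   s1  s1 
   s1   s2  s2 
   s2   s3  s3 
   s3   s4  s4 
 * s4   s5  s5 
   s5   s5  s5 
(> = start, * = accepting)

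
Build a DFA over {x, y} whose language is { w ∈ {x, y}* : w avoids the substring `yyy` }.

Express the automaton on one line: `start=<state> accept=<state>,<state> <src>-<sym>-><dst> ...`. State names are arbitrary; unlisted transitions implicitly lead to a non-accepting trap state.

This is the complement of 'contains `yyy`'. Use the same substring-matching states — s0 through s3 holding how much of `yyy` has just been matched — but flip the accepting set: everything except the trap s3 accepts.
With 4 states:
        x   y  
>* s0   s0  s1 
 * s1   s0  s2 
 * s2   s0  s3 
   s3   s3  s3 
(> = start, * = accepting)

start=s0 accept=s0,s1,s2 s0-x->s0 s0-y->s1 s1-x->s0 s1-y->s2 s2-x->s0 s2-y->s3 s3-x->s3 s3-y->s3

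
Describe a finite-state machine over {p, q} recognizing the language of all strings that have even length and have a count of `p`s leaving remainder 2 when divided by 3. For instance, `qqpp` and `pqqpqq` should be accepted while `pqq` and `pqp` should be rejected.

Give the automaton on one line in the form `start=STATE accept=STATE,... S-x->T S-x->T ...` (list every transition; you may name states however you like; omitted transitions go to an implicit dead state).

start=S0 accept=S3 S0-p->S1 S0-q->S2 S1-p->S3 S1-q->S4 S2-p->S4 S2-q->S0 S3-p->S2 S3-q->S5 S4-p->S5 S4-q->S1 S5-p->S0 S5-q->S3

Build one automaton per condition and run them in lockstep. The first has 2 states tracking the input length modulo 2; the second has 3 states tracking the count of `p`s modulo 3. A product state is a pair (one from each), accepting exactly when both do.
A 6-state machine:
        p   q  
>  S0   S1  S2 
   S1   S3  S4 
   S2   S4  S0 
 * S3   S2  S5 
   S4   S5  S1 
   S5   S0  S3 
(> = start, * = accepting)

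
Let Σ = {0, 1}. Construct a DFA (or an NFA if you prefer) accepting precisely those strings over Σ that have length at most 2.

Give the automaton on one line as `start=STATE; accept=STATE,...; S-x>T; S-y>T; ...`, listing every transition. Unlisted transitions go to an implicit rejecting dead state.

start=q0; accept=q0,q1,q2; q0-0>q1; q0-1>q1; q1-0>q2; q1-1>q2; q2-0>q3; q2-1>q3; q3-0>q3; q3-1>q3

Count input length up to 3: every symbol moves from q0 toward q3, which means 'more than 2' and absorbs. Accept from {q0, q1, q2}.
        0   1  
>* q0   q1  q1 
 * q1   q2  q2 
 * q2   q3  q3 
   q3   q3  q3 
(> = start, * = accepting)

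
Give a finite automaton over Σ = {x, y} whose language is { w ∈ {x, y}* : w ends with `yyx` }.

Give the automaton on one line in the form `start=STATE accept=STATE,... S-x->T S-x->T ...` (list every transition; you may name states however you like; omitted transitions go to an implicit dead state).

Let each state record the length of the longest suffix of the input read so far that is also a prefix of `yyx`. B means the last symbol is `y`; C means the last 2 symbols are `yy`; D means the last 3 symbols are `yyx`. Accept only at D, where the string currently ends in `yyx`.
       x  y 
>  A   A  B 
   B   A  C 
   C   D  C 
 * D   A  B 
(> = start, * = accepting)

start=A accept=D A-x->A A-y->B B-x->A B-y->C C-x->D C-y->C D-x->A D-y->B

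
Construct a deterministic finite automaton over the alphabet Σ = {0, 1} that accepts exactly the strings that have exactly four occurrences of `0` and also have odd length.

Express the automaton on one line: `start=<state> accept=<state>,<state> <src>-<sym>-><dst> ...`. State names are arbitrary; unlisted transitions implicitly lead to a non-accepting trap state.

Handle the two conditions separately and then intersect. One (6 states) tracks the count of `0`s, saturating at 5; the other (2 states) tracks the input length modulo 2. Each combined state is a pair, one component from each; accept when both components accept.
A 12-state machine:
          0    1  
>  q0     q1   q2 
   q1     q3   q4 
   q2     q4   q0 
   q3     q5   q6 
   q4     q6   q1 
   q5     q7   q8 
   q6     q8   q3 
   q7     q9  q10 
   q8    q10   q5 
   q9    q11  q11 
 * q10   q11   q7 
   q11    q9   q9 
(> = start, * = accepting)

start=q0 accept=q10 q0-0->q1 q0-1->q2 q1-0->q3 q1-1->q4 q2-0->q4 q2-1->q0 q3-0->q5 q3-1->q6 q4-0->q6 q4-1->q1 q5-0->q7 q5-1->q8 q6-0->q8 q6-1->q3 q7-0->q9 q7-1->q10 q8-0->q10 q8-1->q5 q9-0->q11 q9-1->q11 q10-0->q11 q10-1->q7 q11-0->q9 q11-1->q9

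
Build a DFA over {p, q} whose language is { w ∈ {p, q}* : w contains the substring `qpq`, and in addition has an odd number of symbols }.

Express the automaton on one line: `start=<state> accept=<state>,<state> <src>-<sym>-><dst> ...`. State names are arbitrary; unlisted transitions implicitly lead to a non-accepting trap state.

Handle the two conditions separately and then intersect. The first has 4 states tracking whether and how much of `qpq` has been seen; the second has 2 states tracking the input length modulo 2. A product state is a pair (one from each), accepting exactly when both do.
       p  q 
>  A   B  C 
   B   A  D 
   C   E  D 
   D   F  C 
   E   B  G 
   F   A  H 
 * G   H  H 
   H   G  G 
(> = start, * = accepting)

start=A accept=G A-p->B A-q->C B-p->A B-q->D C-p->E C-q->D D-p->F D-q->C E-p->B E-q->G F-p->A F-q->H G-p->H G-q->H H-p->G H-q->G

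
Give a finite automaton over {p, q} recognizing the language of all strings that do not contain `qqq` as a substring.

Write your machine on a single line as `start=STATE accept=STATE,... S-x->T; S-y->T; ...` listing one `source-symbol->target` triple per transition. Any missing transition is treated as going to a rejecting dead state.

This is the complement of 'contains `qqq`'. Use the same substring-matching states — s0 through s3 holding how much of `qqq` has just been matched — but flip the accepting set: everything except the trap s3 accepts.
        p   q  
>* s0   s0  s1 
 * s1   s0  s2 
 * s2   s0  s3 
   s3   s3  s3 
(> = start, * = accepting)

start=s0; accept=s0,s1,s2; s0-p->s0; s0-q->s1; s1-p->s0; s1-q->s2; s2-p->s0; s2-q->s3; s3-p->s3; s3-q->s3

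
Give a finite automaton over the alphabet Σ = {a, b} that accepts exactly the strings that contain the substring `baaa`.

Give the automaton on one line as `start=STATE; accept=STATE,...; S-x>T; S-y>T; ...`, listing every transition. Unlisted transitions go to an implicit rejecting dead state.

Track how much of `baaa` has been matched so far: state q0 is no progress, q4 is the absorbing accept state reached once `baaa` has occurred. Intermediate states record partial matches; on a mismatch, fall back to the longest reusable overlap.
A 5-state machine:
        a   b  
>  q0   q0  q1 
   q1   q2  q1 
   q2   q3  q1 
   q3   q4  q1 
 * q4   q4  q4 
(> = start, * = accepting)

start=q0; accept=q4; q0-a>q0; q0-b>q1; q1-a>q2; q1-b>q1; q2-a>q3; q2-b>q1; q3-a>q4; q3-b>q1; q4-a>q4; q4-b>q4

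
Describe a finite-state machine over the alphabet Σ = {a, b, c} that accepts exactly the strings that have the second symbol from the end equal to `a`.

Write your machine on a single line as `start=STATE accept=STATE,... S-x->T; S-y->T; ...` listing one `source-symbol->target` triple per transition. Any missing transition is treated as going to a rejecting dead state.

A DFA must remember the last 2 symbols (since which symbol is second-to-last isn't known until the input ends). Use one state per possible window of the last ≤2 symbols; accept from those whose window starts with `a`.
          a    b    c  
>  q0     q1   q2   q3 
   q1     q4   q5   q6 
   q2     q7   q8   q9 
   q3    q10  q11  q12 
 * q4     q4   q5   q6 
 * q5     q7   q8   q9 
 * q6    q10  q11  q12 
   q7     q4   q5   q6 
   q8     q7   q8   q9 
   q9    q10  q11  q12 
   q10    q4   q5   q6 
   q11    q7   q8   q9 
   q12   q10  q11  q12 
(> = start, * = accepting)

start=q0; accept=q4,q5,q6; q0-a->q1; q0-b->q2; q0-c->q3; q1-a->q4; q1-b->q5; q1-c->q6; q2-a->q7; q2-b->q8; q2-c->q9; q3-a->q10; q3-b->q11; q3-c->q12; q4-a->q4; q4-b->q5; q4-c->q6; q5-a->q7; q5-b->q8; q5-c->q9; q6-a->q10; q6-b->q11; q6-c->q12; q7-a->q4; q7-b->q5; q7-c->q6; q8-a->q7; q8-b->q8; q8-c->q9; q9-a->q10; q9-b->q11; q9-c->q12; q10-a->q4; q10-b->q5; q10-c->q6; q11-a->q7; q11-b->q8; q11-c->q9; q12-a->q10; q12-b->q11; q12-c->q12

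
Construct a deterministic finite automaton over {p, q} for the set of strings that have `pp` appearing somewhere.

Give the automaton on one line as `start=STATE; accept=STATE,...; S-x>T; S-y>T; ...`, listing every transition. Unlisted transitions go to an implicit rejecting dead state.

start=S0; accept=S2; S0-p>S1; S0-q>S0; S1-p>S2; S1-q>S0; S2-p>S2; S2-q>S2

States S0..S1 record the length of the longest prefix of `pp` that matches the current input suffix. Reaching S2 means `pp` has been seen, and we stay there forever. Accept from S2.
3 states suffice.
        p   q  
>  S0   S1  S0 
   S1   S2  S0 
 * S2   S2  S2 
(> = start, * = accepting)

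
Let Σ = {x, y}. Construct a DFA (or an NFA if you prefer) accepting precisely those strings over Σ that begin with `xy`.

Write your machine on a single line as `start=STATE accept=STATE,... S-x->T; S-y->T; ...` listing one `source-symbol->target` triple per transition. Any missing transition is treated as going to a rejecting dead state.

Walk along `xy` while the input agrees: from A take `x` to B, and so on. Any deviation drops to the rejecting sink D. Once C is reached the prefix is confirmed and every continuation is accepted.
A 4-state machine:
       x  y 
>  A   B  D 
   B   D  C 
 * C   C  C 
   D   D  D 
(> = start, * = accepting)

start=A; accept=C; A-x->B; A-y->D; B-x->D; B-y->C; C-x->C; C-y->C; D-x->D; D-y->D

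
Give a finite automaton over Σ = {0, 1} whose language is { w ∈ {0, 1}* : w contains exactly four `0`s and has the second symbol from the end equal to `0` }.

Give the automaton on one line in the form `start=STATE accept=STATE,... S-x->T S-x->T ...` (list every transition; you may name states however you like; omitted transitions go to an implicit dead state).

Run two small machines in parallel and take their product. One (6 states) tracks the count of `0`s, saturating at 5; the other (7 states) tracks the last 2 symbols read. Each combined state is a pair, one component from each; accept when both components accept. Minimizing collapses redundant product states.
9 states suffice.
        0   1  
>  q0   q1  q0 
   q1   q2  q1 
   q2   q3  q2 
   q3   q4  q5 
 * q4   q6  q7 
   q5   q8  q5 
   q6   q6  q6 
 * q7   q6  q6 
   q8   q6  q7 
(> = start, * = accepting)

start=q0 accept=q4,q7 q0-0->q1 q0-1->q0 q1-0->q2 q1-1->q1 q2-0->q3 q2-1->q2 q3-0->q4 q3-1->q5 q4-0->q6 q4-1->q7 q5-0->q8 q5-1->q5 q6-0->q6 q6-1->q6 q7-0->q6 q7-1->q6 q8-0->q6 q8-1->q7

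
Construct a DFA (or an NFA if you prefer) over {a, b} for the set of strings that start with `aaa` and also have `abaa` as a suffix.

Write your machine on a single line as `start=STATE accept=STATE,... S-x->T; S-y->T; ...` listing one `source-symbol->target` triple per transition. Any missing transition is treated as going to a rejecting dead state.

Build one automaton per condition and run them in lockstep. One (5 states) tracks whether the input so far still matches the prefix `aaa`; the other (5 states) tracks how much of the suffix `abaa` has currently been matched. Each combined state is a pair, one component from each; accept when both components accept.
13 states suffice.
          a    b  
>  s0     s1   s2 
   s1     s3   s4 
   s2     s5   s2 
   s3     s6   s4 
   s4     s7   s2 
   s5     s5   s4 
   s6     s6   s8 
   s7     s9   s4 
   s8    s10  s11 
   s9     s5   s4 
   s10   s12   s8 
   s11    s6  s11 
 * s12    s6   s8 
(> = start, * = accepting)

start=s0; accept=s12; s0-a->s1; s0-b->s2; s1-a->s3; s1-b->s4; s2-a->s5; s2-b->s2; s3-a->s6; s3-b->s4; s4-a->s7; s4-b->s2; s5-a->s5; s5-b->s4; s6-a->s6; s6-b->s8; s7-a->s9; s7-b->s4; s8-a->s10; s8-b->s11; s9-a->s5; s9-b->s4; s10-a->s12; s10-b->s8; s11-a->s6; s11-b->s11; s12-a->s6; s12-b->s8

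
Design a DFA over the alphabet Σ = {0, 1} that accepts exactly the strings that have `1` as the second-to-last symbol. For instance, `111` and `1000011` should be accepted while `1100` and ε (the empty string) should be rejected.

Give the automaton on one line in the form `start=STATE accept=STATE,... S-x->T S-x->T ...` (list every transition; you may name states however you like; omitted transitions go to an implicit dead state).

Because acceptance depends on a position counted from the end, the machine has to buffer the most recent 2 symbols. Make each state the string of the last up-to-2 symbols read; on input `x` shift the window left and append `x`. Accept when the buffered window has length 2 and begins with `1`.
7 states suffice.
        0   1  
>  q0   q1  q2 
   q1   q3  q4 
   q2   q5  q6 
   q3   q3  q4 
   q4   q5  q6 
 * q5   q3  q4 
 * q6   q5  q6 
(> = start, * = accepting)

start=q0 accept=q5,q6 q0-0->q1 q0-1->q2 q1-0->q3 q1-1->q4 q2-0->q5 q2-1->q6 q3-0->q3 q3-1->q4 q4-0->q5 q4-1->q6 q5-0->q3 q5-1->q4 q6-0->q5 q6-1->q6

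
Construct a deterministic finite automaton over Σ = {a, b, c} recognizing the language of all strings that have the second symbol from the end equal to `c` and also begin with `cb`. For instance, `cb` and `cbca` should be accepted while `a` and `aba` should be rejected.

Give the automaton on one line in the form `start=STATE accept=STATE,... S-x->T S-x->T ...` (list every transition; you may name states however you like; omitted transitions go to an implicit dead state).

start=q0 accept=q3,q6 q0-a->q1 q0-b->q1 q0-c->q2 q1-a->q1 q1-b->q1 q1-c->q1 q2-a->q1 q2-b->q3 q2-c->q1 q3-a->q4 q3-b->q4 q3-c->q5 q4-a->q4 q4-b->q4 q4-c->q5 q5-a->q3 q5-b->q3 q5-c->q6 q6-a->q3 q6-b->q3 q6-c->q6

Handle the two conditions separately and then intersect. One (13 states) tracks the last 2 symbols read; the other (4 states) tracks whether the input so far still matches the prefix `cb`. Each combined state is a pair, one component from each; accept when both components accept. Minimizing collapses redundant product states.
7 states suffice.
        a   b   c  
>  q0   q1  q1  q2 
   q1   q1  q1  q1 
   q2   q1  q3  q1 
 * q3   q4  q4  q5 
   q4   q4  q4  q5 
   q5   q3  q3  q6 
 * q6   q3  q3  q6 
(> = start, * = accepting)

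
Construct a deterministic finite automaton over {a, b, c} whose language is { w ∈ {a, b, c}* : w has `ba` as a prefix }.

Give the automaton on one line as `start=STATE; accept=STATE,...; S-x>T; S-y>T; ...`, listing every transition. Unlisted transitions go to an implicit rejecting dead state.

Check the first 2 symbols one by one: s0 through s1 record how many have matched `ba` so far; any wrong symbol goes to the dead state s3. After all 2 match we enter the accepting sink s2.
With 4 states:
        a   b   c  
>  s0   s3  s1  s3 
   s1   s2  s3  s3 
 * s2   s2  s2  s2 
   s3   s3  s3  s3 
(> = start, * = accepting)

start=s0; accept=s2; s0-a>s3; s0-b>s1; s0-c>s3; s1-a>s2; s1-b>s3; s1-c>s3; s2-a>s2; s2-b>s2; s2-c>s2; s3-a>s3; s3-b>s3; s3-c>s3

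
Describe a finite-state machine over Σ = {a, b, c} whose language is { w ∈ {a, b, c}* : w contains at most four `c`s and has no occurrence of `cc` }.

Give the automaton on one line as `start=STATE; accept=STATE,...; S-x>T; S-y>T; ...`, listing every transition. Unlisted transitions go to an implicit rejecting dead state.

start=q0; accept=q0,q1,q2,q4,q5,q6,q7,q8; q0-a>q0; q0-b>q0; q0-c>q1; q1-a>q2; q1-b>q2; q1-c>q3; q2-a>q2; q2-b>q2; q2-c>q4; q3-a>q3; q3-b>q3; q3-c>q3; q4-a>q5; q4-b>q5; q4-c>q3; q5-a>q5; q5-b>q5; q5-c>q6; q6-a>q7; q6-b>q7; q6-c>q3; q7-a>q7; q7-b>q7; q7-c>q8; q8-a>q8; q8-b>q8; q8-c>q3

Handle the two conditions separately and then intersect. One (6 states) tracks the count of `c`s, saturating at 5; the other (3 states) tracks partial matches of the forbidden pattern `cc`. Each combined state is a pair, one component from each; accept when both components accept. After merging equivalent states the machine shrinks.
        a   b   c  
>* q0   q0  q0  q1 
 * q1   q2  q2  q3 
 * q2   q2  q2  q4 
   q3   q3  q3  q3 
 * q4   q5  q5  q3 
 * q5   q5  q5  q6 
 * q6   q7  q7  q3 
 * q7   q7  q7  q8 
 * q8   q8  q8  q3 
(> = start, * = accepting)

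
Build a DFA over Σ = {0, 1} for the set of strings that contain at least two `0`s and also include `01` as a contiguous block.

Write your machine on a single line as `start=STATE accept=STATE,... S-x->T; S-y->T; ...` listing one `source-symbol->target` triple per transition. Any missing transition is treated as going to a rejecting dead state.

start=A; accept=F,G; A-0->B; A-1->A; B-0->C; B-1->D; C-0->E; C-1->F; D-0->F; D-1->D; E-0->E; E-1->G; F-0->G; F-1->F; G-0->G; G-1->G

Run two small machines in parallel and take their product. The first has 4 states tracking the count of `0`s, saturating at 3; the second has 3 states tracking whether and how much of `01` has been seen. A product state is a pair (one from each), accepting exactly when both do.
A 7-state machine:
       0  1 
>  A   B  A 
   B   C  D 
   C   E  F 
   D   F  D 
   E   E  G 
 * F   G  F 
 * G   G  G 
(> = start, * = accepting)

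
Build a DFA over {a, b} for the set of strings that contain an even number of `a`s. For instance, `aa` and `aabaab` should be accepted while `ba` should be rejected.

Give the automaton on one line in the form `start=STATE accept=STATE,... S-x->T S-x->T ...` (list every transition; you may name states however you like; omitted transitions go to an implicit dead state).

The only thing that matters is how many `a`s have appeared, reduced mod 2. Use one state per residue: S0 for 0, …, S1 for 1. Reading `a` moves to the next residue; anything else stays put. S0 is accepting.
2 states suffice.
        a   b  
>* S0   S1  S0 
   S1   S0  S1 
(> = start, * = accepting)

start=S0 accept=S0 S0-a->S1 S0-b->S0 S1-a->S0 S1-b->S1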